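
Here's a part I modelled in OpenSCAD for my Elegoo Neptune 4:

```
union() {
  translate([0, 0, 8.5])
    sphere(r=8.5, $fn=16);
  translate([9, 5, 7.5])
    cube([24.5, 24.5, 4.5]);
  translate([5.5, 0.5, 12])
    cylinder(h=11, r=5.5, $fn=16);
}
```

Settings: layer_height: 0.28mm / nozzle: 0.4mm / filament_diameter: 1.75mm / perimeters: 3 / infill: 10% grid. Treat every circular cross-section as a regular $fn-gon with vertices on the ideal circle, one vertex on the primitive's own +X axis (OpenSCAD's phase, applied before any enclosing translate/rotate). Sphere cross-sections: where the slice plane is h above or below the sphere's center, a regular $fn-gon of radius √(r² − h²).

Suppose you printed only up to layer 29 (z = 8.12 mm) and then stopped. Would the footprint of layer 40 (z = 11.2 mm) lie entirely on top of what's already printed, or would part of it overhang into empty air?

entirely on top

Compare the two slices. At z = 8.12: the sphere: section is a regular 16-gon, circumradius = √(r²−h²) = √(8.5²−0.38²) = 8.492 (area = (16/2)·8.492²·sin(360°/16) = 220.75 mm²); the 24.5×24.5 cube at (9, 5) contributes its full rectangle (area 600.25 mm²); the cylinder at (5.5, 0.5) is not intersected at this z (z outside [12, 23]); Taking the union: the 2 present regions are separate (no shared area or edge), so areas and boundary lengths simply add and each stays a separate island — area = 821.00 mm². At z = 11.2: the r=8.5 sphere contributes a regular 16-gon of circumradius √(8.5²−2.7²) = 8.060 (area = (16/2)·8.060²·sin(360°/16) = 198.87 mm²); the cube at (9, 5) is present — its section is the full 24.5×24.5 rectangle (area 600.25 mm²); the cylinder at (5.5, 0.5) is not intersected at this z (z outside [12, 23]); Taking the union: the 2 present regions are separate (no shared area or edge), so areas and boundary lengths simply add and each stays a separate island — area = 799.12 mm². Checking containment: the cross-section at z = 11.2 is a subset of the cross-section at z = 8.12.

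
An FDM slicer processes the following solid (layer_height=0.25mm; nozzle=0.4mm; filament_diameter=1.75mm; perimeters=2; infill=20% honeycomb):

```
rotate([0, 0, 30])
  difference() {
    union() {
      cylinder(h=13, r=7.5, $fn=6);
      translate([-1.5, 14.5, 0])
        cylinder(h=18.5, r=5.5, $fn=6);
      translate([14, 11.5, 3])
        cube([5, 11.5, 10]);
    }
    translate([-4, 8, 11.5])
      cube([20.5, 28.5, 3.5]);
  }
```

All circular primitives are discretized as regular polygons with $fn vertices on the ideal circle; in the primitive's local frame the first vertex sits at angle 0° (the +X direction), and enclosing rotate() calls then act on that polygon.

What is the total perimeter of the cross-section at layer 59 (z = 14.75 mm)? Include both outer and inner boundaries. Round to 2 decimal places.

At z = 14.75 mm: the cylinder is not intersected at this z (z outside [0, 13]); the r=5.5 cylinder at (-1.5, 14.5) contributes a regular 6-gon of circumradius 5.5 (perimeter = 2·6·5.500·sin(180°/6) = 33.00 mm); the cube at (14, 11.5) is absent (z outside [3, 13]); Merging all regions: only the r=5.5 cylinder at (-1.5, 14.5) is present, so the union is just that shape — boundary = 33.00 mm; the cube at (-4, 8) (footprint 20.5×28.5) is included at this height (perimeter 98.00 mm); After the difference (first − rest): starting from that combined region, the 20.5×28.5 cube at (-4, 8) partially overlaps it — only the 63.11 mm² overlap (of its 584.25 mm²) is removed, clipping the outline — boundary = 21.03 mm; (whole slice rotated 30° about Z — lengths, areas and connectivity unchanged). Overall, the cross-section is a single solid region. Total boundary length (outer) = 21.03 mm.

21.03 mm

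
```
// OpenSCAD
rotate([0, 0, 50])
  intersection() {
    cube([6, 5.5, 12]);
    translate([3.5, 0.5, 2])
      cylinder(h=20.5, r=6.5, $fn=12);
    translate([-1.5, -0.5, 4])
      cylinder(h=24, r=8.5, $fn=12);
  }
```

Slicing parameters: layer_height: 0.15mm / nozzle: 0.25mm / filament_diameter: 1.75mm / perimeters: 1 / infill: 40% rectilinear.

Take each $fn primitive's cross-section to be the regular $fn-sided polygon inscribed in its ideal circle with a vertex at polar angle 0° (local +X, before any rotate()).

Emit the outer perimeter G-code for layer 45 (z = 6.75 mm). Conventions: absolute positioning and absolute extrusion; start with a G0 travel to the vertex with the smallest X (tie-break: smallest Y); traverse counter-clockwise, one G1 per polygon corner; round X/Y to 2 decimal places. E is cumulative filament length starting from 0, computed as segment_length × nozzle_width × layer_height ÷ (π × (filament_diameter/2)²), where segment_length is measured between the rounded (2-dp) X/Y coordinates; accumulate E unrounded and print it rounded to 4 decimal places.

At z = 6.75 mm: the 6×5.5 cube contributes its full rectangle; the r=6.5 cylinder at (3.5, 0.5) contributes a regular 12-gon of circumradius 6.5; the r=8.5 cylinder at (-1.5, -0.5) gives a regular 12-gon of circumradius 8.5 (constant along its height); Keeping only the common overlap: the 6×5.5 cube lies inside the r=6.5 cylinder at (3.5, 0.5), so it is kept whole; the r=8.5 cylinder at (-1.5, -0.5) partially overlaps the running intersection; clipping to the common part keeps 31.19 mm² — 1 connected region; (whole slice rotated 50° about Z — lengths, areas and connectivity unchanged). The outline is a single polygon with 6 vertices. Extrusion per mm of travel: 0.25 × 0.15 / (π × 0.875²) = 0.015591. Accumulating E over each segment gives final E = 0.3406.

G0 X-4.21 Y3.54 Z6.75
G1 X0.00 Y0.00 E0.0858
G1 X3.86 Y4.60 E0.1794
G1 X1.38 Y6.67 E0.2297
G1 X0.89 Y6.90 E0.2382
G1 X-1.57 Y6.68 E0.2767
G1 X-4.21 Y3.54 E0.3406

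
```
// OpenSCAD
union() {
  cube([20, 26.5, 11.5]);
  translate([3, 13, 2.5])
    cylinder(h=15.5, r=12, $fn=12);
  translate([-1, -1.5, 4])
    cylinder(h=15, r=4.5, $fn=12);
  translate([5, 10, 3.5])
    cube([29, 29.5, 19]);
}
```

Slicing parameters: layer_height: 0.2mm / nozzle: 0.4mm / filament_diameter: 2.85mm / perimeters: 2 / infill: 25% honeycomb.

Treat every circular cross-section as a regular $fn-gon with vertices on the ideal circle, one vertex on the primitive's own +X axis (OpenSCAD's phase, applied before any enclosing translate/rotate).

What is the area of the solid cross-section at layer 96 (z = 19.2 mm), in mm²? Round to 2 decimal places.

855.50 mm²

At z = 19.2 mm: the cube is absent (z outside [0, 11.5]); the cylinder at (3, 13) is absent (z outside [2.5, 18]); the cylinder at (-1, -1.5) is not intersected at this z (z outside [4, 19]); the cube at (5, 10) (footprint 29×29.5) is included at this height (area 855.50 mm²); Taking the union: only the 29×29.5 cube at (5, 10) is present, so the union is just that shape — area = 855.50 mm². Overall, the cross-section is a single solid region. Net area = 855.50 mm².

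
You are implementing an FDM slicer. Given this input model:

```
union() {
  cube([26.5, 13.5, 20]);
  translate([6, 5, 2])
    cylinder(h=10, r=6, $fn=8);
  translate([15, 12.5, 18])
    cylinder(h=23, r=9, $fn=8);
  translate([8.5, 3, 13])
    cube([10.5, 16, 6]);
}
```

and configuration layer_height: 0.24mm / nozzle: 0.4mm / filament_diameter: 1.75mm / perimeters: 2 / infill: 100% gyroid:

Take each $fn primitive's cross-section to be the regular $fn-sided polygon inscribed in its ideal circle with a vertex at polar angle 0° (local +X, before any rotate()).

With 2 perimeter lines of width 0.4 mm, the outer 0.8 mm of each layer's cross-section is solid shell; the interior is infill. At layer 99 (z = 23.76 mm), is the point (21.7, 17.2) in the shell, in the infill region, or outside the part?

shell

At z = 23.76 mm: the cube is not intersected at this z (z outside [0, 20]); the cylinder at (6, 5) does not reach this height (z outside [2, 12]); the r=9 cylinder at (15, 12.5) contributes a regular 8-gon of circumradius 9; the cube at (8.5, 3) is absent (z outside [13, 19]); Taking the union: only the r=9 cylinder at (15, 12.5) is present, so the union is just that shape — 1 connected region. Overall, the cross-section is a single solid region. The nearest boundary edge runs (24.00, 12.50)→(21.36, 18.86); distance from the point to it = 0.33 mm. The point is inside the cross-section, 0.33 mm from the nearest boundary — within the 0.8 mm shell band (2 × 0.4).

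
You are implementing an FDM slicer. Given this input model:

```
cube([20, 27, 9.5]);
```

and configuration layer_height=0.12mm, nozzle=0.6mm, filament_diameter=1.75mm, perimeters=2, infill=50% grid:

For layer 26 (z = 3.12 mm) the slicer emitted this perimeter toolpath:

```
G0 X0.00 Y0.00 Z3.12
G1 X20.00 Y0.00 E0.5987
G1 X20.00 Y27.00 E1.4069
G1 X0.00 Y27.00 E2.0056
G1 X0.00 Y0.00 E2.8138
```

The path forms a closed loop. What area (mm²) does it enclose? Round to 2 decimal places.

Apply the shoelace formula to the sequence of (X, Y) vertices; enclosed area = 540.00 mm².

540.00 mm²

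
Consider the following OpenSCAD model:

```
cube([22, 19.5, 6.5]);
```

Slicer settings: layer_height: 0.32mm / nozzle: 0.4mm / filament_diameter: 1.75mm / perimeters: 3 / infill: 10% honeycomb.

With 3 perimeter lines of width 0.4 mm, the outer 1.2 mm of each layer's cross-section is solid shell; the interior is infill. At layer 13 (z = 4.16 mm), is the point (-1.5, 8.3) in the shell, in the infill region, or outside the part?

outside

At z = 4.16 mm: the cube is present — its section is the full 22×19.5 rectangle. Overall, the cross-section is a single solid region. The nearest boundary edge runs (0.00, 19.50)→(0.00, 0.00); distance from the point to it = 1.50 mm. The point is not inside any of the regions above, so it lies outside the cross-section (1.50 mm from the nearest boundary).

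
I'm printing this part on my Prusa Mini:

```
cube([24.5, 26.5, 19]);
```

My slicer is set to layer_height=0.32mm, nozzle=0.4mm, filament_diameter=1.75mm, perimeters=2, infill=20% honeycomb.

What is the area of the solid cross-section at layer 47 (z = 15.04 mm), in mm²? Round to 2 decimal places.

At z = 15.04 mm: the cube (footprint 24.5×26.5) is included at this height (area 649.25 mm²). Overall, the cross-section is a single solid region. Net area = 649.25 mm².

649.25 mm²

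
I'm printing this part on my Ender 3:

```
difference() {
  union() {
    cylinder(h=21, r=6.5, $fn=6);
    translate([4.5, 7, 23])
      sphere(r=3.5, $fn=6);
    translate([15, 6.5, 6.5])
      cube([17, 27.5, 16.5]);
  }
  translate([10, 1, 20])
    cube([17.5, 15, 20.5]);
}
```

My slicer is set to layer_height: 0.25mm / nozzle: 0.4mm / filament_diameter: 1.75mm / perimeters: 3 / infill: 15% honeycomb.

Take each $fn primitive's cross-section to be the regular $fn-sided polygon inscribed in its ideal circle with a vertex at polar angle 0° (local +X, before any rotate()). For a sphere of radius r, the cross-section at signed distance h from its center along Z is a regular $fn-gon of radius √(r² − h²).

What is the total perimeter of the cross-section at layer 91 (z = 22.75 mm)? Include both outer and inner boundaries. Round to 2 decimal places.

At z = 22.75 mm: the cylinder does not reach this height (z outside [0, 21]); the r=3.5 sphere at (4.5, 7) slices to a regular 6-gon of circumradius 3.491 (√(r²−h²) with h=0.25 from center) (perimeter = 2·6·3.491·sin(180°/6) = 20.95 mm); the cube at (15, 6.5) (footprint 17×27.5) is included at this height (perimeter 89.00 mm); Combining (union): the 2 present regions are separate (no shared area or edge), so areas and boundary lengths simply add and each stays a separate island — boundary = 109.95 mm; the cube at (10, 1) is present — its section is the full 17.5×15 rectangle (perimeter 65.00 mm); Subtracting the remaining from the first: starting from that combined region, the 17.5×15 cube at (10, 1) partially overlaps it — only the 118.75 mm² overlap (of its 262.50 mm²) is removed, clipping the outline — boundary = 109.95 mm. Overall, the cross-section has 2 separate islands. Total boundary length (outer) = 109.95 mm.

109.95 mm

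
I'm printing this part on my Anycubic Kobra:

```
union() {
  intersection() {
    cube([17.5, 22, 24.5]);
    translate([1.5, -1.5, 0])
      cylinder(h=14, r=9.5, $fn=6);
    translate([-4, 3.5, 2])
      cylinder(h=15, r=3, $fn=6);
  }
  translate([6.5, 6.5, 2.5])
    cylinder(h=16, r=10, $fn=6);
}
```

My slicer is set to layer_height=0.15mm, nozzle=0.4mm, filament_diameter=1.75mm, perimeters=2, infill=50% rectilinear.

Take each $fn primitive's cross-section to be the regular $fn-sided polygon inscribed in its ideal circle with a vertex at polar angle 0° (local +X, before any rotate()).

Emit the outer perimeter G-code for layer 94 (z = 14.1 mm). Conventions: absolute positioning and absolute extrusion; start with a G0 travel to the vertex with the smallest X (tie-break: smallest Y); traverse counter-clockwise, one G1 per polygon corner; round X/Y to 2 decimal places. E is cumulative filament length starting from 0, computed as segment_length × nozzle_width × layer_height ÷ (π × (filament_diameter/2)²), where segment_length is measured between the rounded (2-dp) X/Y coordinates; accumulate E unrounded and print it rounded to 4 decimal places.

At z = 14.1 mm: the cube is present — its section is the full 17.5×22 rectangle; the cylinder at (1.5, -1.5) is absent (z outside [0, 14]); the cylinder at (-4, 3.5): section is a regular 6-gon, circumradius r=3; Keeping only the common overlap: at least one operand is absent at this height, so nothing remains; the r=10 cylinder at (6.5, 6.5) gives a regular 6-gon of circumradius 10 (constant along its height); Taking the union: only the r=10 cylinder at (6.5, 6.5) is present, so the union is just that shape — 1 connected region. The outline is a single polygon with 6 vertices. Extrusion per mm of travel: 0.4 × 0.15 / (π × 0.875²) = 0.024945. Accumulating E over each segment gives final E = 1.4967.

G0 X-3.50 Y6.50 Z14.10
G1 X1.50 Y-2.16 E0.2494
G1 X11.50 Y-2.16 E0.4989
G1 X16.50 Y6.50 E0.7483
G1 X11.50 Y15.16 E0.9978
G1 X1.50 Y15.16 E1.2472
G1 X-3.50 Y6.50 E1.4967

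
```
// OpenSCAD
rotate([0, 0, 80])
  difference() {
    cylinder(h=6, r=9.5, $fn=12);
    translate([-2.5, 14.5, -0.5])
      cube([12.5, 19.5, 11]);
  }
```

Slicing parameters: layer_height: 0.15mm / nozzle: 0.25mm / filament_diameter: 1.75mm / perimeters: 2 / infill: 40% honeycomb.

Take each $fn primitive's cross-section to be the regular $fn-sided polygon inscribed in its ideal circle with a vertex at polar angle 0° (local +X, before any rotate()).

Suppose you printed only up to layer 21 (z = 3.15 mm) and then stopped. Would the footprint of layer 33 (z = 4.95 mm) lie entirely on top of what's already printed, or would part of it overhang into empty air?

Compare the two slices. At z = 3.15: the r=9.5 cylinder contributes a regular 12-gon of circumradius 9.5 (area = (12/2)·9.500²·sin(360°/12) = 270.75 mm²); the cube at (-2.5, 14.5) (footprint 12.5×19.5) is included at this height (area 243.75 mm²); After the difference (first − rest): starting from the r=9.5 cylinder (270.75 mm²), the 12.5×19.5 cube at (-2.5, 14.5) misses the remaining region (no effect) — area = 270.75 mm²; (whole slice rotated 80° about Z — lengths, areas and connectivity unchanged). At z = 4.95: the r=9.5 cylinder gives a regular 12-gon of circumradius 9.5 (constant along its height) (area = (12/2)·9.500²·sin(360°/12) = 270.75 mm²); the cube at (-2.5, 14.5) (footprint 12.5×19.5) is included at this height (area 243.75 mm²); Subtracting the remaining from the first: starting from the r=9.5 cylinder (270.75 mm²), the 12.5×19.5 cube at (-2.5, 14.5) misses the remaining region (no effect) — area = 270.75 mm²; (rotated 80° about Z; rotation is an isometry so areas/perimeters/island counts are preserved). Checking containment: the cross-section at z = 4.95 is a subset of the cross-section at z = 3.15.

entirely on top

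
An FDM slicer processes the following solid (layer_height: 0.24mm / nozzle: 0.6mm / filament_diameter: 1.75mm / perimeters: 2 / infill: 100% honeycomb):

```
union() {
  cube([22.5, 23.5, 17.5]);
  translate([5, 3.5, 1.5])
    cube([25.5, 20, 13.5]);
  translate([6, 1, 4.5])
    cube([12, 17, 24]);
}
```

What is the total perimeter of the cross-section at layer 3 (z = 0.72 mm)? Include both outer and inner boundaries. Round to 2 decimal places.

At z = 0.72 mm: the cube (footprint 22.5×23.5) is included at this height (perimeter 92.00 mm); the cube at (5, 3.5) is not intersected at this z (z outside [1.5, 15]); the cube at (6, 1) does not reach this height (z outside [4.5, 28.5]); Combining (union): only the 22.5×23.5 cube is present, so the union is just that shape — boundary = 92.00 mm. Overall, the cross-section is a single solid region. Total boundary length (outer) = 92.00 mm.

92.00 mm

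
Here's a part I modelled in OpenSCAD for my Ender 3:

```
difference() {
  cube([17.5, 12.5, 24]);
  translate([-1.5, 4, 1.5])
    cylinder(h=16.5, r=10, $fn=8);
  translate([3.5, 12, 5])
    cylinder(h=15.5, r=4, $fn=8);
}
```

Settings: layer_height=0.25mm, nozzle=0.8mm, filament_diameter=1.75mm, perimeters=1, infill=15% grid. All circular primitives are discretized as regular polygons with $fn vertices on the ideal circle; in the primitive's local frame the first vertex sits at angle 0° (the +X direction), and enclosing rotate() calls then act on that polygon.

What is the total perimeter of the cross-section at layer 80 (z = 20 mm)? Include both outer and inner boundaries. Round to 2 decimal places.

62.48 mm

At z = 20 mm: the 17.5×12.5 cube contributes its full rectangle (perimeter 60.00 mm); the cylinder at (-1.5, 4) is not intersected at this z (z outside [1.5, 18]); the r=4 cylinder at (3.5, 12) gives a regular 8-gon of circumradius 4 (constant along its height) (perimeter = 2·8·4.000·sin(180°/8) = 24.49 mm); Subtracting the remaining from the first: starting from the 17.5×12.5 cube, the r=4 cylinder at (3.5, 12) partially overlaps it — only the 26.02 mm² overlap (of its 45.25 mm²) is removed, clipping the outline — boundary = 62.48 mm. Overall, the cross-section is a single solid region. Total boundary length (outer) = 62.48 mm.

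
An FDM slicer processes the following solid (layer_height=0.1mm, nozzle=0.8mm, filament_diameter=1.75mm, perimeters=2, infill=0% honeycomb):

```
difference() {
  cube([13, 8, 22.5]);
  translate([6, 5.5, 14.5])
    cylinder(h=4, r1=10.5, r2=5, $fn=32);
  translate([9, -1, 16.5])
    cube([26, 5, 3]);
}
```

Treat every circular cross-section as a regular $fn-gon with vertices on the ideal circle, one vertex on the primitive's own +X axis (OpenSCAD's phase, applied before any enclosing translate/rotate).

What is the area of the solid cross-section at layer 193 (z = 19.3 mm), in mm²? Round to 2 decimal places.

88.00 mm²

At z = 19.3 mm: the cube is present — its section is the full 13×8 rectangle (area 104.00 mm²); the cone at (6, 5.5) is absent (z outside [14.5, 18.5]); the cube at (9, -1) (footprint 26×5) is included at this height (area 130.00 mm²); Taking the first minus the rest: starting from the 13×8 cube (104.00 mm²), the 26×5 cube at (9, -1) partially overlaps it — only the 16.00 mm² overlap (of its 130.00 mm²) is removed, clipping the outline — area = 88.00 mm². Overall, the cross-section is a single solid region. Net area = 88.00 mm².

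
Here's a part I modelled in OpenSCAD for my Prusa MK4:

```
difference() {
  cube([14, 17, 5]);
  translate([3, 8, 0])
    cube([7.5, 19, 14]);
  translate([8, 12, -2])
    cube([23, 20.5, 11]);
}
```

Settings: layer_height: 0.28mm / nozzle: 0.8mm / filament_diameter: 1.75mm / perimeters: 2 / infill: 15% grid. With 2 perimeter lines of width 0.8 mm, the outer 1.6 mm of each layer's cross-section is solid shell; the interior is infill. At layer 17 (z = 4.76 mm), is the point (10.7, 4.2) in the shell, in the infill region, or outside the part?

At z = 4.76 mm: the 14×17 cube contributes its full rectangle; the cube at (3, 8) is present — its section is the full 7.5×19 rectangle; the 23×20.5 cube at (8, 12) contributes its full rectangle; After the difference (first − rest): starting from the 14×17 cube, the 7.5×19 cube at (3, 8) partially overlaps it — only the 67.50 mm² overlap (of its 142.50 mm²) is removed, clipping the outline; the 23×20.5 cube at (8, 12) partially overlaps it — only the 17.50 mm² overlap (of its 471.50 mm²) is removed, clipping the outline — 1 connected region. Overall, the cross-section is a single solid region. The nearest boundary edge runs (14.00, 12.00)→(14.00, 0.00); distance from the point to it = 3.30 mm. The point is inside the cross-section and 3.30 mm from the nearest boundary — more than the 1.6 mm shell width (2 × 0.8), so it's in the infill interior.

infill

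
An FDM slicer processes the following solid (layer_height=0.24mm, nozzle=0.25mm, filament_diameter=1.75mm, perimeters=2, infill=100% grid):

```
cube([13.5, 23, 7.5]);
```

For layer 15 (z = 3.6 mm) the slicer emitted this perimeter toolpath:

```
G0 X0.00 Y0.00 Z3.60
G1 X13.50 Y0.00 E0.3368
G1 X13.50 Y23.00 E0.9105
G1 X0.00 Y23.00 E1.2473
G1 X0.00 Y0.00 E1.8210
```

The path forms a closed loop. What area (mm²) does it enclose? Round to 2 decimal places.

Apply the shoelace formula to the sequence of (X, Y) vertices; enclosed area = 310.50 mm².

310.50 mm²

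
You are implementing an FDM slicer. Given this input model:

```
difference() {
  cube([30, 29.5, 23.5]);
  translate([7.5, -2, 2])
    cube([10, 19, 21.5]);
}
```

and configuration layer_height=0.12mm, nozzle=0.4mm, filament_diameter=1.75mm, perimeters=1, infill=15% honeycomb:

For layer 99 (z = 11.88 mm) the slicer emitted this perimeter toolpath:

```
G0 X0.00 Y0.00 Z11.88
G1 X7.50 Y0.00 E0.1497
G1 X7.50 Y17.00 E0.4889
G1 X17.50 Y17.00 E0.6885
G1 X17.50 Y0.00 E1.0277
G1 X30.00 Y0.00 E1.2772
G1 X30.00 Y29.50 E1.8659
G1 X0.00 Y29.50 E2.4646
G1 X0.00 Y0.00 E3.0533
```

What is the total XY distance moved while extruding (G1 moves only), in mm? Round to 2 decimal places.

153.00 mm

Sum the Euclidean lengths of each G1 segment: total = 153.00 mm.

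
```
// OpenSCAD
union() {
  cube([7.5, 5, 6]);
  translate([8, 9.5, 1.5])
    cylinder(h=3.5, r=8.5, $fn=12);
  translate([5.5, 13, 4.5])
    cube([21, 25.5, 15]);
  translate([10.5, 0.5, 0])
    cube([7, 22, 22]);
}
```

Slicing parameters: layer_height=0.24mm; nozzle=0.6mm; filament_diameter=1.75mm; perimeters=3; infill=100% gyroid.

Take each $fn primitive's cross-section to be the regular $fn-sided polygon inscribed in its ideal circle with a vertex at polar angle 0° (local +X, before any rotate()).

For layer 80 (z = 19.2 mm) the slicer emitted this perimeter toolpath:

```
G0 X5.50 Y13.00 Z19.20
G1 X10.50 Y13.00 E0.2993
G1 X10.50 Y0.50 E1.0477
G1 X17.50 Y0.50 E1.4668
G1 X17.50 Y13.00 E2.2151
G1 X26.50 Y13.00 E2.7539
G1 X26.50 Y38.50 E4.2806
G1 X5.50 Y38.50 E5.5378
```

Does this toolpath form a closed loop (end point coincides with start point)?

no

Start point (G0): (5.50, 13.00). End point (last G1): the path does not return to the start — open.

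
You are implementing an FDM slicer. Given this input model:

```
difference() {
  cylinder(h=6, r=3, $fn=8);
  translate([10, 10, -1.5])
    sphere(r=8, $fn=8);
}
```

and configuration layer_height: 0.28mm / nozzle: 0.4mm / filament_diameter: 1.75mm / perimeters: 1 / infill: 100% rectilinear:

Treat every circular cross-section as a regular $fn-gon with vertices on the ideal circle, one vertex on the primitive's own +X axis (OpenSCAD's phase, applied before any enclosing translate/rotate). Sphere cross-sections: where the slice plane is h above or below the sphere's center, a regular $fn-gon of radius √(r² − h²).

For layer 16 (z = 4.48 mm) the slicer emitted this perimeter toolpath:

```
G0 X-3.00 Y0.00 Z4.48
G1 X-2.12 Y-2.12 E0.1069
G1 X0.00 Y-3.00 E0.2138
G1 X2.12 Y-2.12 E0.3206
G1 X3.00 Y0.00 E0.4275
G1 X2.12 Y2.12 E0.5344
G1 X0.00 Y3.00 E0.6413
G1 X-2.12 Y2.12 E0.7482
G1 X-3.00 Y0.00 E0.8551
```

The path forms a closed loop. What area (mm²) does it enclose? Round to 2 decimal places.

25.44 mm²

Apply the shoelace formula to the sequence of (X, Y) vertices; enclosed area = 25.44 mm².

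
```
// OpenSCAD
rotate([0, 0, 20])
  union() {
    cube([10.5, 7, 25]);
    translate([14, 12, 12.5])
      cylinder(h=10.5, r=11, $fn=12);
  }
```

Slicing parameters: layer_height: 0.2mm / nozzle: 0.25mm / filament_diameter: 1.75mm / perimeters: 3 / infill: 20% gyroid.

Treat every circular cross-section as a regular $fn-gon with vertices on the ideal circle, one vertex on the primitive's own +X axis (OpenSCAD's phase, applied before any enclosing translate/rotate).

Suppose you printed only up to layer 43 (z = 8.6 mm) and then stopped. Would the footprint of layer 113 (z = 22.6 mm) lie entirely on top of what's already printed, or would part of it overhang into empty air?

part overhangs

Compare the two slices. At z = 8.6: the 10.5×7 cube contributes its full rectangle (area 73.50 mm²); the cylinder at (14, 12) does not reach this height (z outside [12.5, 23]); Merging all regions: only the 10.5×7 cube is present, so the union is just that shape — area = 73.50 mm²; (rotated 20° about Z; rotation is an isometry so areas/perimeters/island counts are preserved). At z = 22.6: the 10.5×7 cube contributes its full rectangle (area 73.50 mm²); the cylinder at (14, 12): section is a regular 12-gon, circumradius r=11 (area = (12/2)·11.000²·sin(360°/12) = 363.00 mm²); Taking the union: the regions partially overlap — summed areas 436.50 mm² minus the doubly-counted overlap 19.74 mm² gives 416.76 mm² — area = 416.76 mm²; (whole slice rotated 20° about Z — lengths, areas and connectivity unchanged). Checking containment: at z = 22.6 the cross-section extends beyond the z = 8.6 cross-section by about 343.26 mm².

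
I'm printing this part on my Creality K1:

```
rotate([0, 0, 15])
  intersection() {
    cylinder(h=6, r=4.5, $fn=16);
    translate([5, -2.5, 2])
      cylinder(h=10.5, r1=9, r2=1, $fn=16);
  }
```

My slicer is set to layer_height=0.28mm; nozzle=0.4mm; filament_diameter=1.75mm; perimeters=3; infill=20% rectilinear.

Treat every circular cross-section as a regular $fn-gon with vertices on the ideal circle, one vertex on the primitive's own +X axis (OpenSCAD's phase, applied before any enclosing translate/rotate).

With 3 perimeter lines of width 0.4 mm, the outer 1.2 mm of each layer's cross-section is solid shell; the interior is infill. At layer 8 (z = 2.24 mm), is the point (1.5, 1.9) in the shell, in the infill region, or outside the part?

At z = 2.24 mm: the r=4.5 cylinder gives a regular 16-gon of circumradius 4.5 (constant along its height); the cone at (5, -2.5) contributes a regular 16-gon of circumradius 8.817 (interpolated between r1=9 and r2=1 at t=0.023); Keeping only the common overlap: the cone at (5, -2.5) partially overlaps the r=4.5 cylinder; clipping to the common part keeps 54.51 mm² — 1 connected region; (rotated 15° about Z; rotation is an isometry so areas/perimeters/island counts are preserved). Overall, the cross-section is a single solid region. Undo the 15° rotation: the query point maps to (1.941, 1.447) in the un-rotated model frame. The nearest boundary edge runs (3.18, 3.18)→(4.16, 1.72); distance from the point to it = 2.00 mm. The point is inside the cross-section and 2.00 mm from the nearest boundary — more than the 1.2 mm shell width (3 × 0.4), so it's in the infill interior.

infill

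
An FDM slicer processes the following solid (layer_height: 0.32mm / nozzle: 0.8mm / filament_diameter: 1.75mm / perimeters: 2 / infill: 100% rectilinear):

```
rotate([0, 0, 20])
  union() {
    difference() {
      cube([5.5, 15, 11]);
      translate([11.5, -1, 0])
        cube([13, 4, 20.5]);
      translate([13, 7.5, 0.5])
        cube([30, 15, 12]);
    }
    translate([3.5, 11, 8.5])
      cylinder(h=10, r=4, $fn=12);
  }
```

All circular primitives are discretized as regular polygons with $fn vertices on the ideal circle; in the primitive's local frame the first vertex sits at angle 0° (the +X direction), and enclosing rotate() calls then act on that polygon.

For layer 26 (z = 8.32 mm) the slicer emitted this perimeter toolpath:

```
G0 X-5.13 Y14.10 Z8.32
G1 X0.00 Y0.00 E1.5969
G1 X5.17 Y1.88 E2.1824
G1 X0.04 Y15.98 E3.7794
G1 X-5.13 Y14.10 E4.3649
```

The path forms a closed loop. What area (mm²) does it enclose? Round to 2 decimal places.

82.54 mm²

Apply the shoelace formula to the sequence of (X, Y) vertices; enclosed area = 82.54 mm².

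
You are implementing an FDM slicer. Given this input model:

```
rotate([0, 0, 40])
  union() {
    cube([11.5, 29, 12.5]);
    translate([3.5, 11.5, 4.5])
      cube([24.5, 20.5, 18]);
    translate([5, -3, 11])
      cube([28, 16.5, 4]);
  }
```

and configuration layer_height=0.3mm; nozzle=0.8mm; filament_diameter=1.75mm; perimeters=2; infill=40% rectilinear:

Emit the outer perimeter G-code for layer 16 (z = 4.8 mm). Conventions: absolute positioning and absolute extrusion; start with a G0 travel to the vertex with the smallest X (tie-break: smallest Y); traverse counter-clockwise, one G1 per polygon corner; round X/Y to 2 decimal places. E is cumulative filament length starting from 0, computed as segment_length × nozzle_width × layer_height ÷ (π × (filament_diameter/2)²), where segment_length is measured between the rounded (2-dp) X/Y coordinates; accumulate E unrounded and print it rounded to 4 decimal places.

At z = 4.8 mm: the cube (footprint 11.5×29) is included at this height; the cube at (3.5, 11.5) is present — its section is the full 24.5×20.5 rectangle; the cube at (5, -3) is absent (z outside [11, 15]); Merging all regions: the regions partially overlap (shared area 140.00 mm²), so overlapping operands fuse into one piece — 1 connected region; (whole slice rotated 40° about Z — lengths, areas and connectivity unchanged). The outline is a single polygon with 8 vertices. Extrusion per mm of travel: 0.8 × 0.3 / (π × 0.875²) = 0.099780. Accumulating E over each segment gives final E = 11.9736.

G0 X-18.64 Y22.22 Z4.80
G1 X0.00 Y0.00 E2.8939
G1 X8.81 Y7.39 E4.0413
G1 X1.42 Y16.20 E5.1887
G1 X14.06 Y26.81 E6.8354
G1 X0.88 Y42.51 E8.8807
G1 X-17.89 Y26.76 E11.3256
G1 X-15.96 Y24.47 E11.6244
G1 X-18.64 Y22.22 E11.9736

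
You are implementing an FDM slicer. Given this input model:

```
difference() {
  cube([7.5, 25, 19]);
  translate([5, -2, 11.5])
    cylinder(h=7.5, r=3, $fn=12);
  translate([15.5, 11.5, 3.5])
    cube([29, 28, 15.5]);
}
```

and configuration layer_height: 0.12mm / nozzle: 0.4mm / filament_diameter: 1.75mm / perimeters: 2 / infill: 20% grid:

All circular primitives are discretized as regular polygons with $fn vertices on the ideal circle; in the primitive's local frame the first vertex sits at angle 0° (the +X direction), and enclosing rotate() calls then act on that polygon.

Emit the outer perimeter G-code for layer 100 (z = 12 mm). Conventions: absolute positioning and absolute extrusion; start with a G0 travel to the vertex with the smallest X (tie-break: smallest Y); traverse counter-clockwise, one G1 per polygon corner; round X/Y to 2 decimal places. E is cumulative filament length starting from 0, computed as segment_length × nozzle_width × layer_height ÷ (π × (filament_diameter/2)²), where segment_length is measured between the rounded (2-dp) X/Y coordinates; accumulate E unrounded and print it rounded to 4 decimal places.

G0 X0.00 Y0.00 Z12.00
G1 X2.90 Y0.00 E0.0579
G1 X3.50 Y0.60 E0.0748
G1 X5.00 Y1.00 E0.1058
G1 X6.50 Y0.60 E0.1368
G1 X7.10 Y0.00 E0.1537
G1 X7.50 Y0.00 E0.1617
G1 X7.50 Y25.00 E0.6606
G1 X0.00 Y25.00 E0.8103
G1 X0.00 Y0.00 E1.3092

At z = 12 mm: the cube is present — its section is the full 7.5×25 rectangle; the cylinder at (5, -2): section is a regular 12-gon, circumradius r=3; the cube at (15.5, 11.5) (footprint 29×28) is included at this height; Subtracting the remaining from the first: starting from the 7.5×25 cube, the r=3 cylinder at (5, -2) partially overlaps it — only the 2.75 mm² overlap (of its 27.00 mm²) is removed, clipping the outline; the 29×28 cube at (15.5, 11.5) misses the remaining region (no effect) — 1 connected region. The outline is a single polygon with 9 vertices. Extrusion per mm of travel: 0.4 × 0.12 / (π × 0.875²) = 0.019956. Accumulating E over each segment gives final E = 1.3092.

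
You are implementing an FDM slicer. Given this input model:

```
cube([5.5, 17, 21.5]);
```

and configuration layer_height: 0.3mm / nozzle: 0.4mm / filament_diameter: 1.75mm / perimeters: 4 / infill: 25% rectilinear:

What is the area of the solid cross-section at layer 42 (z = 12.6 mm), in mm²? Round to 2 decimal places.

At z = 12.6 mm: the cube (footprint 5.5×17) is included at this height (area 93.50 mm²). Overall, the cross-section is a single solid region. Net area = 93.50 mm².

93.50 mm²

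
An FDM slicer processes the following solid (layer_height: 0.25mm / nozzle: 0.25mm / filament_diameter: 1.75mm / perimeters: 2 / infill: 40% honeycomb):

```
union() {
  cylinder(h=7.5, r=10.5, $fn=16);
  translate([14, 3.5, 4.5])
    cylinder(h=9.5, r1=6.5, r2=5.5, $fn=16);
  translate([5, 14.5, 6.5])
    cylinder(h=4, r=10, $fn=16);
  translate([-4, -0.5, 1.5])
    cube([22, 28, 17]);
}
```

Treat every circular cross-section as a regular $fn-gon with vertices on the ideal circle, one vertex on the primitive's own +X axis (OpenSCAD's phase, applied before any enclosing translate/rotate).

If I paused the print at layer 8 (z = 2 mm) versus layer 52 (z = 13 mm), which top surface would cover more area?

Layer 8 (z = 2): the r=10.5 cylinder contributes a regular 16-gon of circumradius 10.5 (area = (16/2)·10.500²·sin(360°/16) = 337.53 mm²); the cone at (14, 3.5) does not reach this height (z outside [4.5, 14]); the cylinder at (5, 14.5) does not reach this height (z outside [6.5, 10.5]); the cube at (-4, -0.5) is present — its section is the full 22×28 rectangle (area 616.00 mm²); Merging all regions: the regions partially overlap — summed areas 953.53 mm² minus the doubly-counted overlap 132.02 mm² gives 821.51 mm² — area = 821.51 mm². So its area = 821.51 mm². Layer 52 (z = 13): the cylinder is not intersected at this z (z outside [0, 7.5]); the cone at (14, 3.5) contributes a regular 16-gon of circumradius 5.605 (interpolated between r1=6.5 and r2=5.5 at t=0.895) (area = (16/2)·5.605²·sin(360°/16) = 96.19 mm²); the cylinder at (5, 14.5) is not intersected at this z (z outside [6.5, 10.5]); the 22×28 cube at (-4, -0.5) contributes its full rectangle (area 616.00 mm²); Combining (union): the regions partially overlap — summed areas 712.19 mm² minus the doubly-counted overlap 80.09 mm² gives 632.10 mm² — area = 632.10 mm². So its area = 632.10 mm². Layer 8 is larger (821.51 vs 632.10 mm²).

layer 8 (z = 2 mm)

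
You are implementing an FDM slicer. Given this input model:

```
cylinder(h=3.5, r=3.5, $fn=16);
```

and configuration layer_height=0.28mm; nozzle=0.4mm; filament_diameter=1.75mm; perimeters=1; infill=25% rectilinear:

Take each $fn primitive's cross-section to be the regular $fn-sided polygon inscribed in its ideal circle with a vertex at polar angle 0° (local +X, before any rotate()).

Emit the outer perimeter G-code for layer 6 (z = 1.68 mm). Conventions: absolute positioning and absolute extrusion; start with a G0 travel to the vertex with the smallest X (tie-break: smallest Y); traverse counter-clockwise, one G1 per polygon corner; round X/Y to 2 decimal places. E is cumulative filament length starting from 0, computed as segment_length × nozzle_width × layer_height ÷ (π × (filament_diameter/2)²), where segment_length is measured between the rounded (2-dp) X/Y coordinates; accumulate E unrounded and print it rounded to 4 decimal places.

At z = 1.68 mm: the r=3.5 cylinder contributes a regular 16-gon of circumradius 3.5. The outline is a single polygon with 16 vertices. Extrusion per mm of travel: 0.4 × 0.28 / (π × 0.875²) = 0.046564. Accumulating E over each segment gives final E = 1.0165.

G0 X-3.50 Y0.00 Z1.68
G1 X-3.23 Y-1.34 E0.0637
G1 X-2.47 Y-2.47 E0.1271
G1 X-1.34 Y-3.23 E0.1905
G1 X0.00 Y-3.50 E0.2541
G1 X1.34 Y-3.23 E0.3178
G1 X2.47 Y-2.47 E0.3812
G1 X3.23 Y-1.34 E0.4446
G1 X3.50 Y0.00 E0.5082
G1 X3.23 Y1.34 E0.5719
G1 X2.47 Y2.47 E0.6353
G1 X1.34 Y3.23 E0.6987
G1 X0.00 Y3.50 E0.7624
G1 X-1.34 Y3.23 E0.8260
G1 X-2.47 Y2.47 E0.8894
G1 X-3.23 Y1.34 E0.9528
G1 X-3.50 Y0.00 E1.0165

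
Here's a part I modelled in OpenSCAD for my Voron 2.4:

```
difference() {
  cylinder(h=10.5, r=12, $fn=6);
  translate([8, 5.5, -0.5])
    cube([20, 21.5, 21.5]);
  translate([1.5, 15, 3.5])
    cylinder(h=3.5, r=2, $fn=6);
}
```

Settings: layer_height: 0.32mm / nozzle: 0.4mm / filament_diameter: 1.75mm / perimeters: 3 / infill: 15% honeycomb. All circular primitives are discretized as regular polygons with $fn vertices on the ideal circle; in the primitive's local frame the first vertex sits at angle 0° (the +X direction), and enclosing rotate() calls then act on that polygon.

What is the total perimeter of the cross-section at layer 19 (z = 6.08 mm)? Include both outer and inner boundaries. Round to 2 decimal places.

72.60 mm

At z = 6.08 mm: the r=12 cylinder contributes a regular 6-gon of circumradius 12 (perimeter = 2·6·12.000·sin(180°/6) = 72.00 mm); the 20×21.5 cube at (8, 5.5) contributes its full rectangle (perimeter 83.00 mm); the r=2 cylinder at (1.5, 15) contributes a regular 6-gon of circumradius 2 (perimeter = 2·6·2.000·sin(180°/6) = 12.00 mm); After the difference (first − rest): starting from the r=12 cylinder, the 20×21.5 cube at (8, 5.5) partially overlaps it — only the 0.59 mm² overlap (of its 430.00 mm²) is removed, clipping the outline; the r=2 cylinder at (1.5, 15) misses the remaining region (no effect) — boundary = 72.60 mm. Overall, the cross-section is a single solid region. Total boundary length (outer) = 72.60 mm.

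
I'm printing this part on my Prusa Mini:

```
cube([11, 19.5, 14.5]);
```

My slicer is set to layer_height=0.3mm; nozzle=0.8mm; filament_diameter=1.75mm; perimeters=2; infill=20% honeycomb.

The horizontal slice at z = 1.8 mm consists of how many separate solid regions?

1

At z = 1.8 mm: the 11×19.5 cube contributes its full rectangle. The result has 1 disconnected region.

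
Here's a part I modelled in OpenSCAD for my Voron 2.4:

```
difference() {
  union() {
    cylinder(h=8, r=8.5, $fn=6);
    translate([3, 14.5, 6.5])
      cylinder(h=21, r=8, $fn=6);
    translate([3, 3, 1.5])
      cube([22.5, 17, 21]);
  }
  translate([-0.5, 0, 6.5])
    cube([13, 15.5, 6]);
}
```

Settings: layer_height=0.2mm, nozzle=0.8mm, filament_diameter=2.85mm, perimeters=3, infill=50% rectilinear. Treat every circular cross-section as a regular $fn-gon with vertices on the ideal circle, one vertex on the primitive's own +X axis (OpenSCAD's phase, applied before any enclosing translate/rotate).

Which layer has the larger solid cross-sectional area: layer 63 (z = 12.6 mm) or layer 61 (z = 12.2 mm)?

Layer 63 (z = 12.6): the cylinder is not intersected at this z (z outside [0, 8]); the cylinder at (3, 14.5): section is a regular 6-gon, circumradius r=8 (area = (6/2)·8.000²·sin(360°/6) = 166.28 mm²); the 22.5×17 cube at (3, 3) contributes its full rectangle (area 382.50 mm²); Combining (union): the regions partially overlap — summed areas 548.78 mm² minus the doubly-counted overlap 76.84 mm² gives 471.94 mm² — area = 471.94 mm²; the cube at (-0.5, 0) is not intersected at this z (z outside [6.5, 12.5]); After the difference (first − rest): none of the subtracted shapes is present at this height, so the result so far is unchanged — area = 471.94 mm². So its area = 471.94 mm². Layer 61 (z = 12.2): the cylinder does not reach this height (z outside [0, 8]); the cylinder at (3, 14.5): section is a regular 6-gon, circumradius r=8 (area = (6/2)·8.000²·sin(360°/6) = 166.28 mm²); the 22.5×17 cube at (3, 3) contributes its full rectangle (area 382.50 mm²); Combining (union): the regions partially overlap — summed areas 548.78 mm² minus the doubly-counted overlap 76.84 mm² gives 471.94 mm² — area = 471.94 mm²; the 13×15.5 cube at (-0.5, 0) contributes its full rectangle (area 201.50 mm²); After the difference (first − rest): starting from that combined region (471.94 mm²), the 13×15.5 cube at (-0.5, 0) partially overlaps it — only the 146.50 mm² overlap (of its 201.50 mm²) is removed, clipping the outline — area = 325.44 mm². So its area = 325.44 mm². Layer 63 is larger (471.94 vs 325.44 mm²).

layer 63 (z = 12.6 mm)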